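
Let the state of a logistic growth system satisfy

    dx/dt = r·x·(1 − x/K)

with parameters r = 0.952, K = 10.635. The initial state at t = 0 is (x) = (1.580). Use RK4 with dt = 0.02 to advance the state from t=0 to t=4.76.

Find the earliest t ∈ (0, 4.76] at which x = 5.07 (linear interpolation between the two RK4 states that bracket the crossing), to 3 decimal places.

t = 1.736

t=0.000: state=(1.580)
step 1 (dt=0.02): k1=(1.281), k2=(1.289), k3=(1.289), k4=(1.298); state += dt/6·(k1+2k2+2k3+k4)
t=0.020: state=(1.606)
t=0.040: state=(1.632)
t=0.060: state=(1.658)
continuing one RK4 step at a time; state shown every 10 steps (Δt=0.2):
t=0.200: state=(1.854)
t=0.400: state=(2.163)
t=0.600: state=(2.510)
t=0.800: state=(2.893)
t=1.000: state=(3.311)
t=1.200: state=(3.760)
t=1.400: state=(4.235)
t=1.600: state=(4.728)
t=1.720: state=(5.029)
next step: t=1.740: state=(5.080) — x has crossed 5.07
linear interpolation between t=1.720 (5.02943) and t=1.740 (5.07993) → t≈1.736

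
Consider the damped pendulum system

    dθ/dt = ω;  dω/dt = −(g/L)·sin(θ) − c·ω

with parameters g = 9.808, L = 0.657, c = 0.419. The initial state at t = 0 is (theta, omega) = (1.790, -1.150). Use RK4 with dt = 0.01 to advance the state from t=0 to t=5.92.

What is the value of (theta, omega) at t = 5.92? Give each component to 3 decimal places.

t=0.000: state=(1.790, -1.150)
step 1 (dt=0.01): k1=(-1.150, -14.089), k2=(-1.220, -14.078), k3=(-1.220, -14.079), k4=(-1.291, -14.069); state += dt/6·(k1+2k2+2k3+k4)
t=0.010: state=(1.778, -1.291)
t=0.020: state=(1.764, -1.431)
t=0.030: state=(1.749, -1.572)
continuing one RK4 step at a time; state shown every 20 steps (Δt=0.2):
t=0.200: state=(1.282, -3.890)
t=0.400: state=(0.300, -5.574)
t=0.600: state=(-0.750, -4.444)
t=0.800: state=(-1.361, -1.564)
t=1.000: state=(-1.374, 1.391)
t=1.200: state=(-0.835, 3.852)
t=1.400: state=(0.053, 4.615)
t=1.600: state=(0.842, 2.951)
t=1.800: state=(1.166, 0.238)
t=2.000: state=(0.948, -2.326)
t=2.200: state=(0.304, -3.836)
t=2.400: state=(-0.445, -3.290)
t=2.600: state=(-0.905, -1.167)
t=2.800: state=(-0.894, 1.238)
t=3.000: state=(-0.454, 2.969)
t=3.200: state=(0.185, 3.102)
t=3.400: state=(0.675, 1.597)
t=3.600: state=(0.784, -0.514)
t=3.800: state=(0.495, -2.237)
t=4.000: state=(-0.027, -2.725)
t=4.200: state=(-0.493, -1.721)
t=4.400: state=(-0.664, 0.055)
t=4.600: state=(-0.482, 1.663)
t=4.800: state=(-0.063, 2.317)
t=5.000: state=(0.356, 1.678)
t=5.200: state=(0.553, 0.222)
t=5.400: state=(0.446, -1.225)
t=5.600: state=(0.112, -1.938)
t=5.800: state=(-0.255, -1.554)
t=5.920: state=(-0.404, -0.901)

(theta, omega) = (-0.404, -0.901)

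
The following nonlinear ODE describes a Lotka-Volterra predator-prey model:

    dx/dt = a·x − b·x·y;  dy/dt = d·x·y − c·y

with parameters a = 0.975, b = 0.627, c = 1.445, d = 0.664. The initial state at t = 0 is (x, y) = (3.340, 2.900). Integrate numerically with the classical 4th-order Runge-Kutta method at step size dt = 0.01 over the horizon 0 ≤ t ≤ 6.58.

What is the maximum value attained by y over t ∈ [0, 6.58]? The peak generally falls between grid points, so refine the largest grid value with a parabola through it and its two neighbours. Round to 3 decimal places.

max y = 3.386

t=0.000: state=(3.340, 2.900)
step 1 (dt=0.01): k1=(-2.817, 2.241), k2=(-2.828, 2.222), k3=(-2.828, 2.222), k4=(-2.839, 2.203); state += dt/6·(k1+2k2+2k3+k4)
t=0.010: state=(3.312, 2.922)
t=0.020: state=(3.283, 2.944)
t=0.030: state=(3.255, 2.965)
continuing one RK4 step at a time; state shown every 25 steps (Δt=0.25):
t=0.250: state=(2.608, 3.311)
t=0.500: state=(1.963, 3.364)
t=0.750: state=(1.503, 3.117)
t=1.000: state=(1.213, 2.716)
t=1.250: state=(1.046, 2.279)
t=1.500: state=(0.965, 1.875)
t=1.750: state=(0.943, 1.529)
t=2.000: state=(0.969, 1.248)
t=2.250: state=(1.035, 1.027)
t=2.500: state=(1.140, 0.857)
t=2.750: state=(1.286, 0.730)
t=3.000: state=(1.475, 0.639)
t=3.250: state=(1.711, 0.580)
t=3.500: state=(1.999, 0.549)
t=3.750: state=(2.342, 0.548)
t=4.000: state=(2.736, 0.582)
t=4.250: state=(3.170, 0.661)
t=4.500: state=(3.608, 0.809)
t=4.750: state=(3.983, 1.060)
t=5.000: state=(4.181, 1.460)
t=5.250: state=(4.067, 2.027)
t=5.500: state=(3.588, 2.679)
t=5.750: state=(2.879, 3.198)
t=6.000: state=(2.182, 3.386)
t=6.250: state=(1.651, 3.235)
t=6.500: state=(1.303, 2.874)
t=6.580: state=(1.224, 2.737)
largest grid value and its neighbours: y(0.400)=3.38597, y(0.410)=3.38624, y(0.420)=3.38595
parabola through these three points peaks at t≈0.410 with y≈3.38624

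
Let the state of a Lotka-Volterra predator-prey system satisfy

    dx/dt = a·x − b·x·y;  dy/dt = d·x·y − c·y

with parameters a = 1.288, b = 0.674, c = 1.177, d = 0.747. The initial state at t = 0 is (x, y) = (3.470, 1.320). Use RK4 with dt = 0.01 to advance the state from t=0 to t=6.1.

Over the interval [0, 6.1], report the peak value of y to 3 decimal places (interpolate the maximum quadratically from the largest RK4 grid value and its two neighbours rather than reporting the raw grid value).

t=0.000: state=(3.470, 1.320)
step 1 (dt=0.01): k1=(1.382, 1.868), k2=(1.363, 1.888), k3=(1.363, 1.888), k4=(1.343, 1.908); state += dt/6·(k1+2k2+2k3+k4)
t=0.010: state=(3.484, 1.339)
t=0.020: state=(3.497, 1.358)
t=0.030: state=(3.510, 1.378)
continuing one RK4 step at a time; state shown every 20 steps (Δt=0.2):
t=0.200: state=(3.650, 1.780)
t=0.400: state=(3.565, 2.421)
t=0.600: state=(3.165, 3.175)
t=0.800: state=(2.545, 3.849)
t=1.000: state=(1.901, 4.236)
t=1.200: state=(1.382, 4.270)
t=1.400: state=(1.019, 4.030)
t=1.600: state=(0.786, 3.639)
t=1.800: state=(0.641, 3.196)
t=2.000: state=(0.555, 2.760)
t=2.200: state=(0.509, 2.361)
t=2.400: state=(0.491, 2.010)
t=2.600: state=(0.495, 1.709)
t=2.800: state=(0.517, 1.456)
t=3.000: state=(0.558, 1.247)
t=3.200: state=(0.617, 1.076)
t=3.400: state=(0.698, 0.937)
t=3.600: state=(0.802, 0.828)
t=3.800: state=(0.933, 0.745)
t=4.000: state=(1.097, 0.685)
t=4.200: state=(1.298, 0.647)
t=4.400: state=(1.541, 0.632)
t=4.600: state=(1.830, 0.642)
t=4.800: state=(2.166, 0.683)
t=5.000: state=(2.543, 0.767)
t=5.200: state=(2.941, 0.913)
t=5.400: state=(3.315, 1.152)
t=5.600: state=(3.587, 1.527)
t=5.800: state=(3.647, 2.079)
t=6.000: state=(3.402, 2.793)
t=6.100: state=(3.165, 3.174)
largest grid value and its neighbours: y(1.110)=4.29558, y(1.120)=4.29582, y(1.130)=4.29524
parabola through these three points peaks at t≈1.118 with y≈4.29583

max y = 4.296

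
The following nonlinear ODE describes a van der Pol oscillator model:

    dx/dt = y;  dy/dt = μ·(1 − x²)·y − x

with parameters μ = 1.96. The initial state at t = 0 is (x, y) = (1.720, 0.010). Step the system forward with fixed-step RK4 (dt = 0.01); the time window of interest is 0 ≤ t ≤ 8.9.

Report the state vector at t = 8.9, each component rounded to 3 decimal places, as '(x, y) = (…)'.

t=0.000: state=(1.720, 0.010)
step 1 (dt=0.01): k1=(0.010, -1.758), k2=(0.001, -1.725), k3=(0.001, -1.725), k4=(-0.007, -1.692); state += dt/6·(k1+2k2+2k3+k4)
t=0.010: state=(1.720, -0.007)
t=0.020: state=(1.720, -0.024)
t=0.030: state=(1.720, -0.040)
continuing one RK4 step at a time; state shown every 50 steps (Δt=0.5):
t=0.500: state=(1.596, -0.400)
t=1.000: state=(1.352, -0.578)
t=1.500: state=(0.994, -0.901)
t=2.000: state=(0.344, -1.915)
t=2.500: state=(-1.165, -3.651)
t=3.000: state=(-2.016, -0.123)
t=3.500: state=(-1.919, 0.325)
t=4.000: state=(-1.737, 0.402)
t=4.500: state=(-1.514, 0.498)
t=5.000: state=(-1.224, 0.686)
t=5.500: state=(-0.781, 1.178)
t=6.000: state=(0.152, 2.885)
t=6.500: state=(1.773, 1.924)
t=7.000: state=(2.001, -0.206)
t=7.500: state=(1.848, -0.360)
t=8.000: state=(1.650, -0.436)
t=8.500: state=(1.404, -0.559)
t=8.900: state=(1.147, -0.752)

(x, y) = (1.147, -0.752)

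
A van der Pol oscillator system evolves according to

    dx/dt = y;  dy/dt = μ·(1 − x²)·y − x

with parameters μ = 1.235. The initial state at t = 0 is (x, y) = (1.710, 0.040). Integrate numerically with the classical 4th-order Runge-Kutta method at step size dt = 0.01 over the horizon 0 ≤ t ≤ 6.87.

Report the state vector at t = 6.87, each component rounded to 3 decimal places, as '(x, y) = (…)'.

(x, y) = (1.887, -0.448)

t=0.000: state=(1.710, 0.040)
step 1 (dt=0.01): k1=(0.040, -1.805), k2=(0.031, -1.784), k3=(0.031, -1.784), k4=(0.022, -1.763); state += dt/6·(k1+2k2+2k3+k4)
t=0.010: state=(1.710, 0.022)
t=0.020: state=(1.710, 0.005)
t=0.030: state=(1.710, -0.012)
continuing one RK4 step at a time; state shown every 25 steps (Δt=0.25):
t=0.250: state=(1.673, -0.300)
t=0.500: state=(1.571, -0.501)
t=0.750: state=(1.427, -0.654)
t=1.000: state=(1.244, -0.811)
t=1.250: state=(1.017, -1.016)
t=1.500: state=(0.728, -1.318)
t=1.750: state=(0.344, -1.786)
t=2.000: state=(-0.182, -2.440)
t=2.250: state=(-0.862, -2.891)
t=2.500: state=(-1.528, -2.208)
t=2.750: state=(-1.907, -0.853)
t=3.000: state=(-2.003, -0.025)
t=3.250: state=(-1.960, 0.317)
t=3.500: state=(-1.860, 0.468)
t=3.750: state=(-1.731, 0.562)
t=4.000: state=(-1.579, 0.651)
t=4.250: state=(-1.404, 0.758)
t=4.500: state=(-1.197, 0.907)
t=4.750: state=(-0.944, 1.128)
t=5.000: state=(-0.622, 1.476)
t=5.250: state=(-0.190, 2.018)
t=5.500: state=(0.400, 2.695)
t=5.750: state=(1.116, 2.845)
t=6.000: state=(1.709, 1.735)
t=6.250: state=(1.974, 0.483)
t=6.500: state=(2.006, -0.135)
t=6.750: state=(1.937, -0.383)
t=6.870: state=(1.887, -0.448)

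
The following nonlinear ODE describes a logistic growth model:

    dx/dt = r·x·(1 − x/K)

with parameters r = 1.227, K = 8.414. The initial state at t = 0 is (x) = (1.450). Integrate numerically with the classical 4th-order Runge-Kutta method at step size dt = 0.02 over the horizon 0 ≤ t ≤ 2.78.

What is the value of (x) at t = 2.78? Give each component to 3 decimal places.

t=0.000: state=(1.450)
step 1 (dt=0.02): k1=(1.473), k2=(1.484), k3=(1.484), k4=(1.496); state += dt/6·(k1+2k2+2k3+k4)
t=0.020: state=(1.480)
t=0.040: state=(1.510)
t=0.060: state=(1.540)
continuing one RK4 step at a time; state shown every 5 steps (Δt=0.1):
t=0.100: state=(1.603)
t=0.200: state=(1.769)
t=0.300: state=(1.946)
t=0.400: state=(2.136)
t=0.500: state=(2.337)
t=0.600: state=(2.550)
t=0.700: state=(2.773)
t=0.800: state=(3.005)
t=0.900: state=(3.246)
t=1.000: state=(3.494)
t=1.100: state=(3.747)
t=1.200: state=(4.004)
t=1.300: state=(4.261)
t=1.400: state=(4.519)
t=1.500: state=(4.774)
t=1.600: state=(5.025)
t=1.700: state=(5.270)
t=1.800: state=(5.508)
t=1.900: state=(5.737)
t=2.000: state=(5.956)
t=2.100: state=(6.164)
t=2.200: state=(6.360)
t=2.300: state=(6.544)
t=2.400: state=(6.717)
t=2.500: state=(6.877)
t=2.600: state=(7.025)
t=2.700: state=(7.162)
t=2.780: state=(7.263)

(x) = (7.263)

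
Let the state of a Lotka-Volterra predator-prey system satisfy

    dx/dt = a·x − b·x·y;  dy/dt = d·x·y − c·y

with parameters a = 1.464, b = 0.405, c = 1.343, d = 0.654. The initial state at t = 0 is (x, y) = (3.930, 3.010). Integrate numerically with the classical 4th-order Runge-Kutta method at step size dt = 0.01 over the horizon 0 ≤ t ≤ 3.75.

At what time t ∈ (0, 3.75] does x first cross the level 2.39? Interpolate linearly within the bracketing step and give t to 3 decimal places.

t=0.000: state=(3.930, 3.010)
step 1 (dt=0.01): k1=(0.963, 3.694), k2=(0.934, 3.726), k3=(0.934, 3.726), k4=(0.905, 3.758); state += dt/6·(k1+2k2+2k3+k4)
t=0.010: state=(3.939, 3.047)
t=0.020: state=(3.948, 3.085)
t=0.030: state=(3.956, 3.124)
continuing one RK4 step at a time; state shown every 20 steps (Δt=0.2):
t=0.200: state=(3.992, 3.875)
t=0.400: state=(3.748, 4.931)
t=0.600: state=(3.227, 5.962)
t=0.800: state=(2.585, 6.668)
t=0.860: state=(2.397, 6.783)
next step: t=0.870: state=(2.366, 6.798) — x has crossed 2.39
linear interpolation between t=0.860 (2.39690) and t=0.870 (2.36627) → t≈0.862

t = 0.862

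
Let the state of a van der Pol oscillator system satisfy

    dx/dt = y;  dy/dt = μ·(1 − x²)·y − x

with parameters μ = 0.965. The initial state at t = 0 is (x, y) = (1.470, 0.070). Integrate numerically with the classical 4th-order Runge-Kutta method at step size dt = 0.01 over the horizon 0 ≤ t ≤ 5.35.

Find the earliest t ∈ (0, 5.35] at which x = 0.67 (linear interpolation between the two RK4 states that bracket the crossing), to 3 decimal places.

t = 1.262

t=0.000: state=(1.470, 0.070)
step 1 (dt=0.01): k1=(0.070, -1.548), k2=(0.062, -1.540), k3=(0.062, -1.540), k4=(0.055, -1.532); state += dt/6·(k1+2k2+2k3+k4)
t=0.010: state=(1.471, 0.055)
t=0.020: state=(1.471, 0.039)
t=0.030: state=(1.471, 0.024)
continuing one RK4 step at a time; state shown every 20 steps (Δt=0.2):
t=0.200: state=(1.455, -0.207)
t=0.400: state=(1.391, -0.429)
t=0.600: state=(1.286, -0.617)
t=0.800: state=(1.145, -0.795)
t=1.000: state=(0.967, -0.987)
t=1.200: state=(0.748, -1.215)
t=1.260: state=(0.672, -1.293)
next step: t=1.270: state=(0.659, -1.307) — x has crossed 0.67
linear interpolation between t=1.260 (0.67232) and t=1.270 (0.65932) → t≈1.262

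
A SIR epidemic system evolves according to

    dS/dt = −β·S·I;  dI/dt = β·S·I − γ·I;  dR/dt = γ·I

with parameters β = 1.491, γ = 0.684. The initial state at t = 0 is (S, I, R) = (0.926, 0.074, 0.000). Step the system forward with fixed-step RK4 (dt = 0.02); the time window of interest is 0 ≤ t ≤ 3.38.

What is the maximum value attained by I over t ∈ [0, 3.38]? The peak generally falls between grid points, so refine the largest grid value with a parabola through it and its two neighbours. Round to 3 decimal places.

t=0.000: state=(0.926, 0.074, 0.000)
step 1 (dt=0.02): k1=(-0.102, 0.052, 0.051), k2=(-0.103, 0.052, 0.051), k3=(-0.103, 0.052, 0.051), k4=(-0.103, 0.052, 0.051); state += dt/6·(k1+2k2+2k3+k4)
t=0.020: state=(0.924, 0.075, 0.001)
t=0.040: state=(0.922, 0.076, 0.002)
t=0.060: state=(0.920, 0.077, 0.003)
continuing one RK4 step at a time; state shown every 10 steps (Δt=0.2):
t=0.200: state=(0.904, 0.085, 0.011)
t=0.400: state=(0.880, 0.097, 0.023)
t=0.600: state=(0.854, 0.109, 0.037)
t=0.800: state=(0.825, 0.122, 0.053)
t=1.000: state=(0.794, 0.136, 0.071)
t=1.200: state=(0.761, 0.149, 0.090)
t=1.400: state=(0.726, 0.162, 0.111)
t=1.600: state=(0.691, 0.175, 0.135)
t=1.800: state=(0.654, 0.186, 0.159)
t=2.000: state=(0.618, 0.196, 0.185)
t=2.200: state=(0.582, 0.205, 0.213)
t=2.400: state=(0.547, 0.211, 0.241)
t=2.600: state=(0.513, 0.216, 0.271)
t=2.800: state=(0.481, 0.219, 0.300)
t=3.000: state=(0.451, 0.219, 0.330)
t=3.200: state=(0.422, 0.217, 0.360)
t=3.380: state=(0.398, 0.215, 0.387)
largest grid value and its neighbours: I(2.920)=0.21902, I(2.940)=0.21904, I(2.960)=0.21903
parabola through these three points peaks at t≈2.945 with I≈0.21904

max I = 0.219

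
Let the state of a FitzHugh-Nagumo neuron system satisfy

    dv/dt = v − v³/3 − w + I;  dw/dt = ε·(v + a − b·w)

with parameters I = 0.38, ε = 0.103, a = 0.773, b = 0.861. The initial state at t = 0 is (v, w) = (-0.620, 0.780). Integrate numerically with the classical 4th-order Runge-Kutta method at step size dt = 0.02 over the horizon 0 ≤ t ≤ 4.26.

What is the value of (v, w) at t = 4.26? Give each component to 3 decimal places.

(v, w) = (-1.685, 0.227)

t=0.000: state=(-0.620, 0.780)
step 1 (dt=0.02): k1=(-0.941, -0.053), k2=(-0.946, -0.054), k3=(-0.946, -0.054), k4=(-0.951, -0.055); state += dt/6·(k1+2k2+2k3+k4)
t=0.020: state=(-0.639, 0.779)
t=0.040: state=(-0.658, 0.778)
t=0.060: state=(-0.677, 0.777)
continuing one RK4 step at a time; state shown every 10 steps (Δt=0.2):
t=0.200: state=(-0.817, 0.767)
t=0.400: state=(-1.025, 0.751)
t=0.600: state=(-1.226, 0.730)
t=0.800: state=(-1.404, 0.707)
t=1.000: state=(-1.546, 0.680)
t=1.200: state=(-1.650, 0.651)
t=1.400: state=(-1.718, 0.621)
t=1.600: state=(-1.760, 0.590)
t=1.800: state=(-1.782, 0.559)
t=2.000: state=(-1.792, 0.529)
t=2.200: state=(-1.793, 0.499)
t=2.400: state=(-1.789, 0.469)
t=2.600: state=(-1.781, 0.440)
t=2.800: state=(-1.772, 0.412)
t=3.000: state=(-1.761, 0.384)
t=3.200: state=(-1.750, 0.358)
t=3.400: state=(-1.738, 0.331)
t=3.600: state=(-1.726, 0.306)
t=3.800: state=(-1.713, 0.281)
t=4.000: state=(-1.701, 0.257)
t=4.200: state=(-1.689, 0.234)
t=4.260: state=(-1.685, 0.227)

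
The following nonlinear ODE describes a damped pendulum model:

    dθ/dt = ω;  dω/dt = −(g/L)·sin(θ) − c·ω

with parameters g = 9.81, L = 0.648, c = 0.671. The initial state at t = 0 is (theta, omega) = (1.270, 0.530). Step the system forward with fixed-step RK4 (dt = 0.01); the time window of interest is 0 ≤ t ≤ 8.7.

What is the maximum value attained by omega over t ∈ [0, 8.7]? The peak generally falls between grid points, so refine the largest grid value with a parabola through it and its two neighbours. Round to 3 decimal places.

t=0.000: state=(1.270, 0.530)
step 1 (dt=0.01): k1=(0.530, -14.815), k2=(0.456, -14.777), k3=(0.456, -14.775), k4=(0.382, -14.736); state += dt/6·(k1+2k2+2k3+k4)
t=0.010: state=(1.275, 0.382)
t=0.020: state=(1.278, 0.235)
t=0.030: state=(1.279, 0.089)
continuing one RK4 step at a time; state shown every 50 steps (Δt=0.5):
t=0.500: state=(0.054, -4.025)
t=1.000: state=(-0.893, 0.963)
t=1.500: state=(0.359, 2.419)
t=2.000: state=(0.455, -1.878)
t=2.500: state=(-0.488, -0.733)
t=3.000: state=(-0.054, 1.766)
t=3.500: state=(0.377, -0.461)
t=4.000: state=(-0.179, -0.992)
t=4.500: state=(-0.164, 0.913)
t=5.000: state=(0.225, 0.168)
t=5.500: state=(-0.017, -0.754)
t=6.000: state=(-0.150, 0.331)
t=6.500: state=(0.103, 0.340)
t=7.000: state=(0.045, -0.442)
t=7.500: state=(-0.101, 0.024)
t=8.000: state=(0.029, 0.301)
t=8.500: state=(0.055, -0.200)
t=8.700: state=(0.006, -0.262)
largest grid value and its neighbours: omega(1.320)=3.06547, omega(1.330)=3.06587, omega(1.340)=3.06168
parabola through these three points peaks at t≈1.326 with omega≈3.06626

max omega = 3.066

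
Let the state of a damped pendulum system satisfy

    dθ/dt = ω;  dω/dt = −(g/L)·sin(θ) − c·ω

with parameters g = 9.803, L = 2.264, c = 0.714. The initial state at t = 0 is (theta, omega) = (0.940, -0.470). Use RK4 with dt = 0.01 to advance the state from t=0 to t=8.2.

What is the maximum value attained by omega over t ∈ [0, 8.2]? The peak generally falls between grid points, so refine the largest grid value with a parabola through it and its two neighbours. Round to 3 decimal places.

max omega = 0.870

t=0.000: state=(0.940, -0.470)
step 1 (dt=0.01): k1=(-0.470, -3.161), k2=(-0.486, -3.144), k3=(-0.486, -3.144), k4=(-0.501, -3.126); state += dt/6·(k1+2k2+2k3+k4)
t=0.010: state=(0.935, -0.501)
t=0.020: state=(0.930, -0.533)
t=0.030: state=(0.924, -0.563)
continuing one RK4 step at a time; state shown every 50 steps (Δt=0.5):
t=0.500: state=(0.399, -1.481)
t=1.000: state=(-0.293, -1.061)
t=1.500: state=(-0.540, 0.083)
t=2.000: state=(-0.281, 0.821)
t=2.500: state=(0.129, 0.678)
t=3.000: state=(0.309, 0.021)
t=3.500: state=(0.182, -0.457)
t=4.000: state=(-0.058, -0.416)
t=4.500: state=(-0.177, -0.043)
t=5.000: state=(-0.114, 0.254)
t=5.500: state=(0.025, 0.251)
t=6.000: state=(0.101, 0.041)
t=6.500: state=(0.071, -0.140)
t=7.000: state=(-0.009, -0.151)
t=7.500: state=(-0.058, -0.033)
t=8.000: state=(-0.044, 0.077)
t=8.200: state=(-0.026, 0.095)
largest grid value and its neighbours: omega(2.150)=0.86979, omega(2.160)=0.87000, omega(2.170)=0.86984
parabola through these three points peaks at t≈2.161 with omega≈0.87000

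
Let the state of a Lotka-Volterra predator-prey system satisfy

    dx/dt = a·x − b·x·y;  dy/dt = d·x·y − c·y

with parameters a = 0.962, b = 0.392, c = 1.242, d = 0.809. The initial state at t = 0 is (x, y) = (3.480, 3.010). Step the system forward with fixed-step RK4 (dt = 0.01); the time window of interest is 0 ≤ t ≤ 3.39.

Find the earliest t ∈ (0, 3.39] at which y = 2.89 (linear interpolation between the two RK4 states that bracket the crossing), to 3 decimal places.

t = 2.104

t=0.000: state=(3.480, 3.010)
step 1 (dt=0.01): k1=(-0.758, 4.736), k2=(-0.790, 4.764), k3=(-0.790, 4.763), k4=(-0.821, 4.791); state += dt/6·(k1+2k2+2k3+k4)
t=0.010: state=(3.472, 3.058)
t=0.020: state=(3.464, 3.106)
t=0.030: state=(3.454, 3.155)
continuing one RK4 step at a time; state shown every 20 steps (Δt=0.2):
t=0.200: state=(3.202, 4.045)
t=0.400: state=(2.710, 5.102)
t=0.600: state=(2.129, 5.887)
t=0.800: state=(1.602, 6.202)
t=1.000: state=(1.198, 6.056)
t=1.200: state=(0.918, 5.598)
t=1.400: state=(0.734, 4.986)
t=1.600: state=(0.618, 4.335)
t=1.800: state=(0.546, 3.714)
t=2.000: state=(0.506, 3.153)
t=2.100: state=(0.495, 2.900)
next step: t=2.110: state=(0.494, 2.876) — y has crossed 2.89
linear interpolation between t=2.100 (2.90019) and t=2.110 (2.87587) → t≈2.104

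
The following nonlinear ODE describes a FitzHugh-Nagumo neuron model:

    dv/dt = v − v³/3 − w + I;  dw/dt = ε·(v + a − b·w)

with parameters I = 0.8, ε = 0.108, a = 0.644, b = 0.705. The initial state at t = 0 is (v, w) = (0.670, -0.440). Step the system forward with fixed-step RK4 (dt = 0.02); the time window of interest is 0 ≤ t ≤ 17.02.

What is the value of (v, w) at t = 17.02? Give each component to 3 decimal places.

(v, w) = (-1.916, 1.175)

t=0.000: state=(0.670, -0.440)
step 1 (dt=0.02): k1=(1.810, 0.175), k2=(1.818, 0.177), k3=(1.818, 0.177), k4=(1.825, 0.179); state += dt/6·(k1+2k2+2k3+k4)
t=0.020: state=(0.706, -0.436)
t=0.040: state=(0.743, -0.433)
t=0.060: state=(0.780, -0.429)
continuing one RK4 step at a time; state shown every 50 steps (Δt=1):
t=1.000: state=(1.982, -0.187)
t=2.000: state=(2.032, 0.106)
t=3.000: state=(1.948, 0.372)
t=4.000: state=(1.858, 0.610)
t=5.000: state=(1.767, 0.820)
t=6.000: state=(1.674, 1.006)
t=7.000: state=(1.577, 1.168)
t=8.000: state=(1.476, 1.308)
t=9.000: state=(1.368, 1.427)
t=10.000: state=(1.249, 1.526)
t=11.000: state=(1.112, 1.604)
t=12.000: state=(0.942, 1.660)
t=13.000: state=(0.699, 1.691)
t=14.000: state=(0.261, 1.687)
t=15.000: state=(-0.753, 1.611)
t=16.000: state=(-1.829, 1.415)
t=17.000: state=(-1.917, 1.180)
t=17.020: state=(-1.916, 1.175)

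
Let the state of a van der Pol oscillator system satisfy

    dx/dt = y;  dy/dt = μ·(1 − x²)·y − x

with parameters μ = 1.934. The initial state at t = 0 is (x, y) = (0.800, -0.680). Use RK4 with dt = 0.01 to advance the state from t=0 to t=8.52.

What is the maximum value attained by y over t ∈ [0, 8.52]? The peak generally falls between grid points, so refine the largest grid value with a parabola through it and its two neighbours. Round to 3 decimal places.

t=0.000: state=(0.800, -0.680)
step 1 (dt=0.01): k1=(-0.680, -1.273), k2=(-0.686, -1.282), k3=(-0.686, -1.282), k4=(-0.693, -1.290); state += dt/6·(k1+2k2+2k3+k4)
t=0.010: state=(0.793, -0.693)
t=0.020: state=(0.786, -0.706)
t=0.030: state=(0.779, -0.719)
continuing one RK4 step at a time; state shown every 50 steps (Δt=0.5):
t=0.500: state=(0.244, -1.717)
t=1.000: state=(-1.098, -3.274)
t=1.500: state=(-1.940, -0.215)
t=2.000: state=(-1.859, 0.332)
t=2.500: state=(-1.666, 0.431)
t=3.000: state=(-1.423, 0.552)
t=3.500: state=(-1.093, 0.808)
t=4.000: state=(-0.538, 1.562)
t=4.500: state=(0.739, 3.669)
t=5.000: state=(1.978, 0.582)
t=5.500: state=(1.956, -0.297)
t=6.000: state=(1.781, -0.389)
t=6.500: state=(1.566, -0.477)
t=7.000: state=(1.292, -0.639)
t=7.500: state=(0.890, -1.035)
t=8.000: state=(0.110, -2.368)
t=8.500: state=(-1.522, -2.917)
t=8.520: state=(-1.578, -2.732)
largest grid value and its neighbours: y(4.540)=3.73298, y(4.550)=3.73684, y(4.560)=3.73534
parabola through these three points peaks at t≈4.552 with y≈3.73697

max y = 3.737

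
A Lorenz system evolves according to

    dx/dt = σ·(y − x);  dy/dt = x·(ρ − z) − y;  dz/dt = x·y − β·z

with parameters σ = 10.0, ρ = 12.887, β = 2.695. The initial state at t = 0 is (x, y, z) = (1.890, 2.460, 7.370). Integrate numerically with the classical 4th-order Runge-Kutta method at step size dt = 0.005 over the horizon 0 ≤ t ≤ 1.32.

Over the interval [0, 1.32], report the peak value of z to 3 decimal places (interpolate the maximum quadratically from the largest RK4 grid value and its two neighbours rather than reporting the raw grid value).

t=0.000: state=(1.890, 2.460, 7.370)
step 1 (dt=0.005): k1=(5.700, 7.967, -15.213), k2=(5.757, 8.098, -15.037), k3=(5.759, 8.098, -15.037), k4=(5.817, 8.230, -14.862); state += dt/6·(k1+2k2+2k3+k4)
t=0.005: state=(1.919, 2.500, 7.295)
t=0.010: state=(1.948, 2.542, 7.221)
t=0.015: state=(1.978, 2.585, 7.150)
continuing one RK4 step at a time; state shown every 10 steps (Δt=0.05):
t=0.050: state=(2.209, 2.926, 6.699)
t=0.100: state=(2.617, 3.541, 6.219)
t=0.150: state=(3.142, 4.323, 5.964)
t=0.200: state=(3.805, 5.284, 5.994)
t=0.250: state=(4.621, 6.404, 6.393)
t=0.300: state=(5.578, 7.603, 7.265)
t=0.350: state=(6.616, 8.699, 8.691)
t=0.400: state=(7.603, 9.397, 10.635)
t=0.450: state=(8.332, 9.379, 12.837)
t=0.500: state=(8.586, 8.511, 14.801)
t=0.550: state=(8.252, 7.022, 16.018)
t=0.600: state=(7.418, 5.400, 16.277)
t=0.650: state=(6.327, 4.070, 15.736)
t=0.700: state=(5.239, 3.202, 14.723)
t=0.750: state=(4.330, 2.754, 13.523)
t=0.800: state=(3.672, 2.612, 12.313)
t=0.850: state=(3.263, 2.677, 11.184)
t=0.900: state=(3.073, 2.886, 10.183)
t=0.950: state=(3.066, 3.214, 9.334)
t=1.000: state=(3.214, 3.654, 8.660)
t=1.050: state=(3.502, 4.209, 8.184)
t=1.100: state=(3.919, 4.879, 7.941)
t=1.150: state=(4.458, 5.651, 7.972)
t=1.200: state=(5.105, 6.485, 8.328)
t=1.250: state=(5.823, 7.293, 9.046)
t=1.300: state=(6.547, 7.938, 10.123)
t=1.320: state=(6.816, 8.113, 10.637)
largest grid value and its neighbours: z(0.585)=16.29632, z(0.590)=16.29854, z(0.595)=16.29204
parabola through these three points peaks at t≈0.589 with z≈16.29880

max z = 16.299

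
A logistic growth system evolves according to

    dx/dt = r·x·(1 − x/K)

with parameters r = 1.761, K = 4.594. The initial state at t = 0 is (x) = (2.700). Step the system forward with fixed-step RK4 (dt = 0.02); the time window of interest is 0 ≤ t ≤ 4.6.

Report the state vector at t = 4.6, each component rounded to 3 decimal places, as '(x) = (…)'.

t=0.000: state=(2.700)
step 1 (dt=0.02): k1=(1.960), k2=(1.954), k3=(1.954), k4=(1.948); state += dt/6·(k1+2k2+2k3+k4)
t=0.020: state=(2.739)
t=0.040: state=(2.778)
t=0.060: state=(2.816)
continuing one RK4 step at a time; state shown every 10 steps (Δt=0.2):
t=0.200: state=(3.077)
t=0.400: state=(3.411)
t=0.600: state=(3.693)
t=0.800: state=(3.922)
t=1.000: state=(4.100)
t=1.200: state=(4.235)
t=1.400: state=(4.336)
t=1.600: state=(4.409)
t=1.800: state=(4.462)
t=2.000: state=(4.501)
t=2.200: state=(4.528)
t=2.400: state=(4.547)
t=2.600: state=(4.561)
t=2.800: state=(4.571)
t=3.000: state=(4.578)
t=3.200: state=(4.583)
t=3.400: state=(4.586)
t=3.600: state=(4.588)
t=3.800: state=(4.590)
t=4.000: state=(4.591)
t=4.200: state=(4.592)
t=4.400: state=(4.593)
t=4.600: state=(4.593)

(x) = (4.593)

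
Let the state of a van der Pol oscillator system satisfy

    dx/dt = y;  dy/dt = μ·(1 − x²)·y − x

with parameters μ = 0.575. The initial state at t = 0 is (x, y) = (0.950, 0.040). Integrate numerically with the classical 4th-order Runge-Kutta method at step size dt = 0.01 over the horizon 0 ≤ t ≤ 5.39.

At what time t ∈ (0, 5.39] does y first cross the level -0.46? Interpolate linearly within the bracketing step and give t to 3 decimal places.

t = 0.532

t=0.000: state=(0.950, 0.040)
step 1 (dt=0.01): k1=(0.040, -0.948), k2=(0.035, -0.948), k3=(0.035, -0.948), k4=(0.031, -0.949); state += dt/6·(k1+2k2+2k3+k4)
t=0.010: state=(0.950, 0.031)
t=0.020: state=(0.951, 0.021)
t=0.030: state=(0.951, 0.012)
continuing one RK4 step at a time; state shown every 20 steps (Δt=0.2):
t=0.200: state=(0.939, -0.150)
t=0.400: state=(0.890, -0.338)
t=0.530: state=(0.838, -0.458)
next step: t=0.540: state=(0.834, -0.468) — y has crossed -0.46
linear interpolation between t=0.530 (-0.45839) and t=0.540 (-0.46755) → t≈0.532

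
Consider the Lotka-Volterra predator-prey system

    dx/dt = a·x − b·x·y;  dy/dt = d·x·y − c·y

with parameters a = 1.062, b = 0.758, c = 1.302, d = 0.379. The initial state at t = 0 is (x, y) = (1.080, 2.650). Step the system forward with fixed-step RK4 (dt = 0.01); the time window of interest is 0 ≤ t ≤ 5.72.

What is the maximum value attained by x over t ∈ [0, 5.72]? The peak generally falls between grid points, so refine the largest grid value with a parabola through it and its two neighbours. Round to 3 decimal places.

max x = 9.122

t=0.000: state=(1.080, 2.650)
step 1 (dt=0.01): k1=(-1.022, -2.366), k2=(-1.008, -2.360), k3=(-1.008, -2.360), k4=(-0.994, -2.355); state += dt/6·(k1+2k2+2k3+k4)
t=0.010: state=(1.070, 2.626)
t=0.020: state=(1.060, 2.603)
t=0.030: state=(1.051, 2.580)
continuing one RK4 step at a time; state shown every 20 steps (Δt=0.2):
t=0.200: state=(0.925, 2.202)
t=0.400: state=(0.844, 1.815)
t=0.600: state=(0.814, 1.489)
t=0.800: state=(0.820, 1.221)
t=1.000: state=(0.857, 1.002)
t=1.200: state=(0.923, 0.826)
t=1.400: state=(1.019, 0.685)
t=1.600: state=(1.145, 0.573)
t=1.800: state=(1.308, 0.485)
t=2.000: state=(1.511, 0.416)
t=2.200: state=(1.761, 0.363)
t=2.400: state=(2.068, 0.323)
t=2.600: state=(2.441, 0.295)
t=2.800: state=(2.891, 0.278)
t=3.000: state=(3.429, 0.272)
t=3.200: state=(4.068, 0.279)
t=3.400: state=(4.815, 0.301)
t=3.600: state=(5.672, 0.345)
t=3.800: state=(6.622, 0.423)
t=4.000: state=(7.609, 0.559)
t=4.200: state=(8.505, 0.795)
t=4.400: state=(9.069, 1.196)
t=4.600: state=(8.942, 1.834)
t=4.800: state=(7.863, 2.689)
t=5.000: state=(6.057, 3.522)
t=5.200: state=(4.211, 3.998)
t=5.400: state=(2.823, 4.009)
t=5.600: state=(1.942, 3.691)
t=5.720: state=(1.596, 3.420)
largest grid value and its neighbours: x(4.460)=9.12026, x(4.470)=9.12206, x(4.480)=9.12178
parabola through these three points peaks at t≈4.474 with x≈9.12220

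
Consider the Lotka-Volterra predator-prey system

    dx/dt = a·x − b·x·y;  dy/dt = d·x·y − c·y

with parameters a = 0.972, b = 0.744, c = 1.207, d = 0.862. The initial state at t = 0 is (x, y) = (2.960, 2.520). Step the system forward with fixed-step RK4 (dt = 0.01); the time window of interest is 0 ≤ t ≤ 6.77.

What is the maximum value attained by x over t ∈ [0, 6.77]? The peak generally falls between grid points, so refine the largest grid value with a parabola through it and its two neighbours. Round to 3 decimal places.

t=0.000: state=(2.960, 2.520)
step 1 (dt=0.01): k1=(-2.673, 3.388), k2=(-2.698, 3.382), k3=(-2.697, 3.381), k4=(-2.722, 3.374); state += dt/6·(k1+2k2+2k3+k4)
t=0.010: state=(2.933, 2.554)
t=0.020: state=(2.906, 2.587)
t=0.030: state=(2.878, 2.621)
continuing one RK4 step at a time; state shown every 25 steps (Δt=0.25):
t=0.250: state=(2.196, 3.255)
t=0.500: state=(1.473, 3.563)
t=0.750: state=(0.976, 3.416)
t=1.000: state=(0.683, 3.012)
t=1.250: state=(0.520, 2.531)
t=1.500: state=(0.432, 2.072)
t=1.750: state=(0.390, 1.673)
t=2.000: state=(0.376, 1.343)
t=2.250: state=(0.383, 1.077)
t=2.500: state=(0.408, 0.867)
t=2.750: state=(0.449, 0.703)
t=3.000: state=(0.509, 0.576)
t=3.250: state=(0.589, 0.480)
t=3.500: state=(0.691, 0.407)
t=3.750: state=(0.821, 0.354)
t=4.000: state=(0.984, 0.318)
t=4.250: state=(1.185, 0.297)
t=4.500: state=(1.431, 0.291)
t=4.750: state=(1.728, 0.302)
t=5.000: state=(2.077, 0.336)
t=5.250: state=(2.474, 0.405)
t=5.500: state=(2.894, 0.535)
t=5.750: state=(3.275, 0.770)
t=6.000: state=(3.494, 1.186)
t=6.250: state=(3.372, 1.851)
t=6.500: state=(2.821, 2.687)
t=6.750: state=(2.038, 3.357)
t=6.770: state=(1.977, 3.393)
largest grid value and its neighbours: x(6.040)=3.50159, x(6.050)=3.50211, x(6.060)=3.50202
parabola through these three points peaks at t≈6.054 with x≈3.50215

max x = 3.502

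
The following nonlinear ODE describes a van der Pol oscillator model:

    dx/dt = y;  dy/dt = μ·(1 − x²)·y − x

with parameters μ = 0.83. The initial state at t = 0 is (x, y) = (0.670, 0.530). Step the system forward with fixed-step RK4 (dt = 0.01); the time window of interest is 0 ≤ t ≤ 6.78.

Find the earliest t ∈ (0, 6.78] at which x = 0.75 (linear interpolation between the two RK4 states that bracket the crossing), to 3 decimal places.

t=0.000: state=(0.670, 0.530)
step 1 (dt=0.01): k1=(0.530, -0.428), k2=(0.528, -0.433), k3=(0.528, -0.433), k4=(0.526, -0.438); state += dt/6·(k1+2k2+2k3+k4)
t=0.010: state=(0.675, 0.526)
t=0.020: state=(0.681, 0.521)
t=0.030: state=(0.686, 0.517)
t=0.160: state=(0.749, 0.449)
next step: t=0.170: state=(0.753, 0.443) — x has crossed 0.75
linear interpolation between t=0.160 (0.74863) and t=0.170 (0.75309) → t≈0.163

t = 0.163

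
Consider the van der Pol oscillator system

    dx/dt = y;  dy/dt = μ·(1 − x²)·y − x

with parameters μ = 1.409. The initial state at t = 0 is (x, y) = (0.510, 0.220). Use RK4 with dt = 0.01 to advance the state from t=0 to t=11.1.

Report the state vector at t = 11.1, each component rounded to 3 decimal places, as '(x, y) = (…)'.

(x, y) = (-1.168, 0.872)

t=0.000: state=(0.510, 0.220)
step 1 (dt=0.01): k1=(0.220, -0.281), k2=(0.219, -0.284), k3=(0.219, -0.284), k4=(0.217, -0.286); state += dt/6·(k1+2k2+2k3+k4)
t=0.010: state=(0.512, 0.217)
t=0.020: state=(0.514, 0.214)
t=0.030: state=(0.516, 0.211)
continuing one RK4 step at a time; state shown every 50 steps (Δt=0.5):
t=0.500: state=(0.573, 0.007)
t=1.000: state=(0.494, -0.346)
t=1.500: state=(0.195, -0.898)
t=2.000: state=(-0.456, -1.719)
t=2.500: state=(-1.342, -1.422)
t=3.000: state=(-1.675, -0.035)
t=3.500: state=(-1.541, 0.479)
t=4.000: state=(-1.229, 0.771)
t=4.500: state=(-0.734, 1.283)
t=5.000: state=(0.184, 2.552)
t=5.500: state=(1.600, 2.176)
t=6.000: state=(2.006, -0.070)
t=6.500: state=(1.851, -0.446)
t=7.000: state=(1.592, -0.591)
t=7.500: state=(1.248, -0.808)
t=8.000: state=(0.738, -1.310)
t=8.500: state=(-0.197, -2.597)
t=9.000: state=(-1.622, -2.143)
t=9.500: state=(-2.012, 0.085)
t=10.000: state=(-1.854, 0.447)
t=10.500: state=(-1.594, 0.590)
t=11.000: state=(-1.252, 0.806)
t=11.100: state=(-1.168, 0.872)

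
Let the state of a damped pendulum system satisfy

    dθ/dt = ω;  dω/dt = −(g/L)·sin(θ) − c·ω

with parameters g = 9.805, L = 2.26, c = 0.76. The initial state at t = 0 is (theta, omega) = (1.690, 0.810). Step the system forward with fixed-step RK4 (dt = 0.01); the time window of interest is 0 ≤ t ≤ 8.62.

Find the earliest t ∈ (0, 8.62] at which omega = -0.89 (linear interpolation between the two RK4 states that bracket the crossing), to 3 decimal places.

t = 0.403

t=0.000: state=(1.690, 0.810)
step 1 (dt=0.01): k1=(0.810, -4.923), k2=(0.785, -4.902), k3=(0.785, -4.903), k4=(0.761, -4.882); state += dt/6·(k1+2k2+2k3+k4)
t=0.010: state=(1.698, 0.761)
t=0.020: state=(1.705, 0.712)
t=0.030: state=(1.712, 0.664)
t=0.400: state=(1.659, -0.879)
next step: t=0.410: state=(1.650, -0.916) — omega has crossed -0.89
linear interpolation between t=0.400 (-0.87931) and t=0.410 (-0.91572) → t≈0.403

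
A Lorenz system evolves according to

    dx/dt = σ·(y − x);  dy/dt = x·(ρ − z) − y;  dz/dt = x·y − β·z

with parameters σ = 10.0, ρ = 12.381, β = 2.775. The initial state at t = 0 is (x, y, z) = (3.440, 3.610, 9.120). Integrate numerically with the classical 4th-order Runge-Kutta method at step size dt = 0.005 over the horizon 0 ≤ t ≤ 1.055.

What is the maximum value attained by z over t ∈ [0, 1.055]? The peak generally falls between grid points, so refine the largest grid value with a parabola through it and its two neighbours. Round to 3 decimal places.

max z = 13.881

t=0.000: state=(3.440, 3.610, 9.120)
step 1 (dt=0.005): k1=(1.700, 7.608, -12.890), k2=(1.848, 7.714, -12.719), k3=(1.847, 7.713, -12.718), k4=(1.993, 7.819, -12.547); state += dt/6·(k1+2k2+2k3+k4)
t=0.005: state=(3.449, 3.649, 9.056)
t=0.010: state=(3.460, 3.688, 8.995)
t=0.015: state=(3.472, 3.729, 8.934)
continuing one RK4 step at a time; state shown every 10 steps (Δt=0.05):
t=0.050: state=(3.596, 4.043, 8.565)
t=0.100: state=(3.882, 4.576, 8.206)
t=0.150: state=(4.285, 5.200, 8.075)
t=0.200: state=(4.791, 5.889, 8.205)
t=0.250: state=(5.373, 6.588, 8.627)
t=0.300: state=(5.988, 7.212, 9.348)
t=0.350: state=(6.570, 7.642, 10.327)
t=0.400: state=(7.029, 7.763, 11.451)
t=0.450: state=(7.277, 7.513, 12.536)
t=0.500: state=(7.255, 6.931, 13.375)
t=0.550: state=(6.966, 6.157, 13.821)
t=0.600: state=(6.478, 5.370, 13.838)
t=0.650: state=(5.896, 4.713, 13.495)
t=0.700: state=(5.326, 4.253, 12.914)
t=0.750: state=(4.843, 3.998, 12.213)
t=0.800: state=(4.489, 3.924, 11.488)
t=0.850: state=(4.278, 3.997, 10.805)
t=0.900: state=(4.205, 4.190, 10.212)
t=0.950: state=(4.259, 4.484, 9.743)
t=1.000: state=(4.425, 4.859, 9.426)
t=1.050: state=(4.687, 5.297, 9.285)
t=1.055: state=(4.718, 5.344, 9.281)
largest grid value and its neighbours: z(0.570)=13.87704, z(0.575)=13.88048, z(0.580)=13.87981
parabola through these three points peaks at t≈0.577 with z≈13.88071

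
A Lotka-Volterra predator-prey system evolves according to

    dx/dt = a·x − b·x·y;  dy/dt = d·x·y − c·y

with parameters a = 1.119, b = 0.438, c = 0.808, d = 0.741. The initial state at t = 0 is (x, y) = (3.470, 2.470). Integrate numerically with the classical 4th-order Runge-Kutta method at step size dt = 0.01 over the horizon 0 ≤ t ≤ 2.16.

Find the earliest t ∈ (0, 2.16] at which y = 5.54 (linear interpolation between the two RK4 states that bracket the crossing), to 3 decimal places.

t = 0.526

t=0.000: state=(3.470, 2.470)
step 1 (dt=0.01): k1=(0.129, 4.355), k2=(0.096, 4.395), k3=(0.095, 4.395), k4=(0.062, 4.435); state += dt/6·(k1+2k2+2k3+k4)
t=0.010: state=(3.471, 2.514)
t=0.020: state=(3.471, 2.559)
t=0.030: state=(3.471, 2.604)
continuing one RK4 step at a time; state shown every 10 steps (Δt=0.1):
t=0.100: state=(3.448, 2.945)
t=0.200: state=(3.350, 3.496)
t=0.300: state=(3.172, 4.108)
t=0.400: state=(2.922, 4.751)
t=0.500: state=(2.617, 5.382)
t=0.520: state=(2.552, 5.503)
next step: t=0.530: state=(2.519, 5.562) — y has crossed 5.54
linear interpolation between t=0.520 (5.50276) and t=0.530 (5.56200) → t≈0.526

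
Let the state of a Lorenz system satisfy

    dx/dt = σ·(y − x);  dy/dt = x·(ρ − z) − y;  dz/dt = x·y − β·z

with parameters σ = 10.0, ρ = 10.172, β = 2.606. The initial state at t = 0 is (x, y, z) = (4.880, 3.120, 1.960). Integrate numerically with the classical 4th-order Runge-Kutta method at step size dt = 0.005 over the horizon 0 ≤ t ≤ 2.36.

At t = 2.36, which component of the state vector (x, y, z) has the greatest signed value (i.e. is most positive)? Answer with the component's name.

largest component: z

t=0.000: state=(4.880, 3.120, 1.960)
step 1 (dt=0.005): k1=(-17.600, 36.955, 10.118), k2=(-16.236, 36.379, 10.361), k3=(-16.285, 36.405, 10.364), k4=(-14.966, 35.855, 10.602); state += dt/6·(k1+2k2+2k3+k4)
t=0.005: state=(4.799, 3.302, 2.012)
t=0.010: state=(4.730, 3.479, 2.066)
t=0.015: state=(4.673, 3.651, 2.122)
continuing one RK4 step at a time; state shown every 20 steps (Δt=0.1):
t=0.100: state=(4.935, 6.166, 3.480)
t=0.200: state=(6.605, 8.439, 6.480)
t=0.300: state=(8.007, 8.673, 10.763)
t=0.400: state=(7.587, 6.129, 13.566)
t=0.500: state=(5.590, 3.384, 13.166)
t=0.600: state=(3.666, 2.145, 11.206)
t=0.700: state=(2.593, 1.931, 9.166)
t=0.800: state=(2.246, 2.170, 7.485)
t=0.900: state=(2.376, 2.692, 6.254)
t=1.000: state=(2.859, 3.508, 5.530)
t=1.100: state=(3.671, 4.641, 5.436)
t=1.200: state=(4.772, 5.971, 6.183)
t=1.300: state=(5.951, 7.021, 7.897)
t=1.400: state=(6.703, 7.037, 10.112)
t=1.500: state=(6.522, 5.850, 11.619)
t=1.600: state=(5.541, 4.379, 11.658)
t=1.700: state=(4.434, 3.465, 10.665)
t=1.800: state=(3.692, 3.190, 9.376)
t=1.900: state=(3.416, 3.353, 8.228)
t=2.000: state=(3.534, 3.817, 7.426)
t=2.100: state=(3.956, 4.505, 7.091)
t=2.200: state=(4.595, 5.299, 7.320)
t=2.300: state=(5.300, 5.964, 8.122)
t=2.360: state=(5.656, 6.163, 8.802)
compare at T: x=5.656, y=6.163, z=8.802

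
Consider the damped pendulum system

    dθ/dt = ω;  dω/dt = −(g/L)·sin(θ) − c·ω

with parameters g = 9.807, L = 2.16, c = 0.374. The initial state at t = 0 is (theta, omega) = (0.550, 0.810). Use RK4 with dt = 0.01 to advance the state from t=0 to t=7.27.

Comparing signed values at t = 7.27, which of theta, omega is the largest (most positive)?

largest component: theta

t=0.000: state=(0.550, 0.810)
step 1 (dt=0.01): k1=(0.810, -2.676), k2=(0.797, -2.687), k3=(0.797, -2.686), k4=(0.783, -2.697); state += dt/6·(k1+2k2+2k3+k4)
t=0.010: state=(0.558, 0.783)
t=0.020: state=(0.566, 0.756)
t=0.030: state=(0.573, 0.729)
continuing one RK4 step at a time; state shown every 25 steps (Δt=0.25):
t=0.250: state=(0.665, 0.106)
t=0.500: state=(0.606, -0.559)
t=0.750: state=(0.401, -1.039)
t=1.000: state=(0.112, -1.222)
t=1.250: state=(-0.181, -1.069)
t=1.500: state=(-0.401, -0.653)
t=1.750: state=(-0.497, -0.112)
t=2.000: state=(-0.459, 0.406)
t=2.250: state=(-0.306, 0.781)
t=2.500: state=(-0.088, 0.924)
t=2.750: state=(0.134, 0.812)
t=3.000: state=(0.301, 0.498)
t=3.250: state=(0.375, 0.084)
t=3.500: state=(0.345, -0.313)
t=3.750: state=(0.228, -0.596)
t=4.000: state=(0.062, -0.700)
t=4.250: state=(-0.106, -0.610)
t=4.500: state=(-0.231, -0.368)
t=4.750: state=(-0.284, -0.053)
t=5.000: state=(-0.258, 0.248)
t=5.250: state=(-0.167, 0.459)
t=5.500: state=(-0.040, 0.530)
t=5.750: state=(0.086, 0.456)
t=6.000: state=(0.178, 0.268)
t=6.250: state=(0.215, 0.026)
t=6.500: state=(0.192, -0.200)
t=6.750: state=(0.121, -0.354)
t=7.000: state=(0.024, -0.402)
t=7.250: state=(-0.070, -0.339)
t=7.270: state=(-0.077, -0.329)
compare at T: theta=-0.077, omega=-0.329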